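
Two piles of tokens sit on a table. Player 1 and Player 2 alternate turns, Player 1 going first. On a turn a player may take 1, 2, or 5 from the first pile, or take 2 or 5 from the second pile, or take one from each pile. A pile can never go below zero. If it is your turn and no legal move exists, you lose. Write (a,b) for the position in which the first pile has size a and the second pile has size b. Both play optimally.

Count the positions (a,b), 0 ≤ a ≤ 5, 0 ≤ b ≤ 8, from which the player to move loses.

18

Compute win/loss labels from the base case upward. A position with no move is L. Any other position is W if it can reach an L in one move, else L.
Every move lowers a or b (never raises either), so fill the grid row by row in increasing a, and left to right within a row: each cell's successors are then already labelled.
      b=0  b=1  b=2  b=3  b=4  b=5  b=6  b=7  b=8
a=0:    L    L    W    W    L    W    W    L    L
a=1:    W    W    W    L    W    W    L    W    W
a=2:    W    W    L    W    W    L    W    W    W
a=3:    L    L    W    W    L    W    W    L    L
a=4:    W    W    W    L    W    W    L    W    W
a=5:    W    W    L    W    W    L    W    W    W
Cells with no legal move (terminal, hence L): (0,0), (0,1).
The remaining L cells, each justified by listing all of its moves:
(0,4): L (sole option (0,2)(W) is W)
(0,7): L (options (0,5)(W), (0,2)(W) are all W)
(0,8): L (options (0,6)(W), (0,3)(W) are all W)
(1,3): L (options (0,3)(W), (1,1)(W), (0,2)(W) are all W)
(1,6): L (options (0,6)(W), (1,4)(W), (1,1)(W), (0,5)(W) are all W)
(2,2): L (options (1,2)(W), (0,2)(W), (2,0)(W), (1,1)(W) are all W)
(2,5): L (options (1,5)(W), (0,5)(W), (2,3)(W), (2,0)(W), (1,4)(W) are all W)
(3,0): L (options (2,0)(W), (1,0)(W) are all W)
(3,1): L (options (2,1)(W), (1,1)(W), (2,0)(W) are all W)
(3,4): L (options (2,4)(W), (1,4)(W), (3,2)(W), (2,3)(W) are all W)
(3,7): L (options (2,7)(W), (1,7)(W), (3,5)(W), (3,2)(W), (2,6)(W) are all W)
(3,8): L (options (2,8)(W), (1,8)(W), (3,6)(W), (3,3)(W), (2,7)(W) are all W)
(4,3): L (options (3,3)(W), (2,3)(W), (4,1)(W), (3,2)(W) are all W)
(4,6): L (options (3,6)(W), (2,6)(W), (4,4)(W), (4,1)(W), (3,5)(W) are all W)
(5,2): L (options (4,2)(W), (3,2)(W), (0,2)(W), (5,0)(W), (4,1)(W) are all W)
(5,5): L (options (4,5)(W), (3,5)(W), (0,5)(W), (5,3)(W), (5,0)(W), (4,4)(W) are all W)
Every other cell has at least one move into one of the L cells above, so it is W.
L cells per row: a=0: 5, a=1: 2, a=2: 2, a=3: 5, a=4: 2, a=5: 2; total 18.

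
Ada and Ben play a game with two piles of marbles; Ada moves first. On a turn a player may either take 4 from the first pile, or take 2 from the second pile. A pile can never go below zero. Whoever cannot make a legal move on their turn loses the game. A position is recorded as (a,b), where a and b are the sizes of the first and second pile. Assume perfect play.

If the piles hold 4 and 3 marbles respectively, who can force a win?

Ben wins.

Build the W/L table. Terminal = L. A non-terminal position is W if it has a move to some L; otherwise it is L.
No move ever increases a pile, so every position that can arise here has a ≤ 4 and b ≤ 3; it is enough to label the cells with 0 ≤ a ≤ 4 and 0 ≤ b ≤ 3.
Every move lowers a or b (never raises either), so fill the grid row by row in increasing a, and left to right within a row: each cell's successors are then already labelled.
      b=0  b=1  b=2  b=3
a=0:    L    L    W    W
a=1:    L    L    W    W
a=2:    L    L    W    W
a=3:    L    L    W    W
a=4:    W    W    L    L
Cells with no legal move (terminal, hence L): (0,0), (0,1), (1,0), (1,1), (2,0), (2,1), (3,0), (3,1).
The remaining L cells, each justified by listing all of its moves:
(4,2): moves to (0,2)(W), (4,0)(W); every one is W ⇒ L
(4,3): moves to (0,3)(W), (4,1)(W); every one is W ⇒ L
Every other cell has at least one move into one of the L cells above, so it is W.
The starting position (4,3) is L: whatever Ada does, the opponent receives a W position.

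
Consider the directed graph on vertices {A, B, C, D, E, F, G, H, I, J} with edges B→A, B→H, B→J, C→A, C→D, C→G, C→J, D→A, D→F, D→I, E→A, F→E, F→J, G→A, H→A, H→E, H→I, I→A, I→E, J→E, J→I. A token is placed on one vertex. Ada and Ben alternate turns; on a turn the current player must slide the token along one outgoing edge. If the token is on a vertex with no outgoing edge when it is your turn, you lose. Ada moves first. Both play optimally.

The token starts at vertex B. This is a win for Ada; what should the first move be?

Move to J.

Work bottom-up. With no move the player to move loses. Otherwise the position is W if at least one move leads to an L position for the opponent, and L if every move leads to a W.
Every edge goes from a vertex to one that appears earlier in the order A, E, I, H, J, F, B, G, D, C, so processing vertices in that order labels each vertex after all of its successors.
A: no outgoing edge → L
E: can move to A, which is L ⇒ W
I: can move to A, which is L ⇒ W
H: can move to A, which is L ⇒ W
J: moves to I(W), E(W); every one is W ⇒ L
F: can move to J, which is L ⇒ W
B: can move to J, which is L ⇒ W
G: can move to A, which is L ⇒ W
D: can move to A, which is L ⇒ W
C: can move to J, which is L ⇒ W
From B, the L positions reachable in one move are: J, A. Any move reaching one of these is winning.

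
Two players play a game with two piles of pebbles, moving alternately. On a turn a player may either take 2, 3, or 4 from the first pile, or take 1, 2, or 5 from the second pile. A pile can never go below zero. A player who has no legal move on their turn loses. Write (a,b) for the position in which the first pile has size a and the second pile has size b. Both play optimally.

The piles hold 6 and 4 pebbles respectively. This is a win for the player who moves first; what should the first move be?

Build the W/L table. Terminal = L. A non-terminal position is W if it has a move to some L; otherwise it is L.
No move ever increases a pile, so every position that can arise here has a ≤ 6 and b ≤ 4; it is enough to label the cells with 0 ≤ a ≤ 6 and 0 ≤ b ≤ 4.
Every move lowers a or b (never raises either), so fill the grid row by row in increasing a, and left to right within a row: each cell's successors are then already labelled.
      b=0  b=1  b=2  b=3  b=4
a=0:    L    W    W    L    W
a=1:    L    W    W    L    W
a=2:    W    L    W    W    L
a=3:    W    L    W    W    L
a=4:    W    W    L    W    W
a=5:    W    W    L    W    W
a=6:    L    W    W    L    W
Cells with no legal move (terminal, hence L): (0,0), (1,0).
The remaining L cells, each justified by listing all of its moves:
(0,3): L (options (0,2)(W), (0,1)(W) are all W)
(1,3): L (options (1,2)(W), (1,1)(W) are all W)
(2,1): L (options (0,1)(W), (2,0)(W) are all W)
(2,4): L (options (0,4)(W), (2,3)(W), (2,2)(W) are all W)
(3,1): L (options (1,1)(W), (0,1)(W), (3,0)(W) are all W)
(3,4): L (options (1,4)(W), (0,4)(W), (3,3)(W), (3,2)(W) are all W)
(4,2): L (options (2,2)(W), (1,2)(W), (0,2)(W), (4,1)(W), (4,0)(W) are all W)
(5,2): L (options (3,2)(W), (2,2)(W), (1,2)(W), (5,1)(W), (5,0)(W) are all W)
(6,0): L (options (4,0)(W), (3,0)(W), (2,0)(W) are all W)
(6,3): L (options (4,3)(W), (3,3)(W), (2,3)(W), (6,2)(W), (6,1)(W) are all W)
Every other cell has at least one move into one of the L cells above, so it is W.
From (6,4), the L positions reachable in one move are: (3,4), (2,4), (6,3). Any move reaching one of these is winning.

Move to (3,4).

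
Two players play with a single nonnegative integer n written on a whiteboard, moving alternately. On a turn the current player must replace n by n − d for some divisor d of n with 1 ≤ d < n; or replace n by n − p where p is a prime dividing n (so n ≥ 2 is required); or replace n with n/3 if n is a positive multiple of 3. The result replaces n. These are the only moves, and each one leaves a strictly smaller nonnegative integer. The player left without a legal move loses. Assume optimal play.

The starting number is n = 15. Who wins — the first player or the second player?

The first player wins.

Label each position W (a win for the player to move) or L (a loss). A position with no legal move is L; any other position is W exactly when some move reaches an L, and L when every move reaches a W.
n=0: no move → L
n=1: no move → L
n=2: W (go to 0, an L position)
n=3: W (go to 0, an L position)
n=4: L (options 2(W), 3(W) are all W)
n=5: W (go to 0, an L position)
n=6: W (go to 4, an L position)
n=7: W (go to 0, an L position)
n=8: W (go to 4, an L position)
n=9: L (options 3(W), 6(W), 8(W) are all W)
n=10: W (go to 9, an L position)
n=11: W (go to 0, an L position)
n=12: W (go to 4, an L position)
n=13: W (go to 0, an L position)
n=14: L (options 7(W), 12(W), 13(W) are all W)
n=15: W (go to 14, an L position)
The starting position 15 is W: the player to move should move to 14, handing over an L position.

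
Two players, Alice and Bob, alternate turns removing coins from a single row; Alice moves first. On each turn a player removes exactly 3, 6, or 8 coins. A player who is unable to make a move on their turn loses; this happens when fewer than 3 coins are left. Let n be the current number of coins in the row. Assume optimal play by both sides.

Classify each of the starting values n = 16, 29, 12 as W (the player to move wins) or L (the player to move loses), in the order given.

16: W, 29: W, 12: L

Positions with no move are L. A position that does have a move is losing for the player to move precisely when every available move leads to a winning position for the opponent. Fill in the labels:
n=0: no move → L
n=1: no move → L
n=2: no move → L
n=3: can move to 0, which is L ⇒ W
n=4: can move to 1, which is L ⇒ W
n=5: can move to 2, which is L ⇒ W
n=6: can move to 0, which is L ⇒ W
n=7: can move to 1, which is L ⇒ W
n=8: can move to 2, which is L ⇒ W
n=9: can move to 1, which is L ⇒ W
n=10: can move to 2, which is L ⇒ W
n=11: moves to 8(W), 5(W), 3(W); every one is W ⇒ L
n=12: moves to 9(W), 6(W), 4(W); every one is W ⇒ L
n=13: moves to 10(W), 7(W), 5(W); every one is W ⇒ L
n=14: can move to 11, which is L ⇒ W
n=15: can move to 12, which is L ⇒ W
n=16: can move to 13, which is L ⇒ W
n=17: can move to 11, which is L ⇒ W
n=18: can move to 12, which is L ⇒ W
n=19: can move to 13, which is L ⇒ W
n=20: can move to 12, which is L ⇒ W
n=21: can move to 13, which is L ⇒ W
n=22: moves to 19(W), 16(W), 14(W); every one is W ⇒ L
n=23: moves to 20(W), 17(W), 15(W); every one is W ⇒ L
n=24: moves to 21(W), 18(W), 16(W); every one is W ⇒ L
n=25: can move to 22, which is L ⇒ W
n=26: can move to 23, which is L ⇒ W
n=27: can move to 24, which is L ⇒ W
n=28: can move to 22, which is L ⇒ W
n=29: can move to 23, which is L ⇒ W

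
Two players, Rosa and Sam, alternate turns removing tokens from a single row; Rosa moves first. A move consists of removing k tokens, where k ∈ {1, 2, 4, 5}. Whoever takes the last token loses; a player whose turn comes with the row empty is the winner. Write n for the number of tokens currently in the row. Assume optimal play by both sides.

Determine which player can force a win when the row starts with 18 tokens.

Label each position W (a win for the player to move) or L (a loss). A position with no legal move is W; any other position is W exactly when some move reaches an L, and L when every move reaches a W.
n=0: no move; the opponent has just taken the last token and therefore loses → W
n=1: the only move is to 0(W), a W ⇒ L
n=2: can move to 1, which is L ⇒ W
n=3: can move to 1, which is L ⇒ W
n=4: moves to 3(W), 2(W), 0(W); every one is W ⇒ L
n=5: can move to 4, which is L ⇒ W
n=6: can move to 4, which is L ⇒ W
n=7: moves to 6(W), 5(W), 3(W), 2(W); every one is W ⇒ L
n=8: can move to 7, which is L ⇒ W
n=9: can move to 7, which is L ⇒ W
n=10: moves to 9(W), 8(W), 6(W), 5(W); every one is W ⇒ L
n=11: can move to 10, which is L ⇒ W
n=12: can move to 10, which is L ⇒ W
n=13: moves to 12(W), 11(W), 9(W), 8(W); every one is W ⇒ L
n=14: can move to 13, which is L ⇒ W
n=15: can move to 13, which is L ⇒ W
n=16: moves to 15(W), 14(W), 12(W), 11(W); every one is W ⇒ L
n=17: can move to 16, which is L ⇒ W
n=18: can move to 16, which is L ⇒ W
The starting position 18 is W: Rosa should remove 2, leaving 16, handing over an L position.

Rosa wins.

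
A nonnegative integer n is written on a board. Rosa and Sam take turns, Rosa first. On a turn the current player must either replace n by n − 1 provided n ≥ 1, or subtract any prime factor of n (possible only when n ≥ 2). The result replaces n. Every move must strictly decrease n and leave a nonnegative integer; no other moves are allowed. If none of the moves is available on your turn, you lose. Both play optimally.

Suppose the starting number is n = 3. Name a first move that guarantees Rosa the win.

Move to 0.

Build the W/L table. Terminal = L. A non-terminal position is W if it has a move to some L; otherwise it is L.
n=0: no move → L
n=1: W (go to 0, an L position)
n=2: W (go to 0, an L position)
n=3: W (go to 0, an L position)
From 3, the L positions reachable in one move are: 0.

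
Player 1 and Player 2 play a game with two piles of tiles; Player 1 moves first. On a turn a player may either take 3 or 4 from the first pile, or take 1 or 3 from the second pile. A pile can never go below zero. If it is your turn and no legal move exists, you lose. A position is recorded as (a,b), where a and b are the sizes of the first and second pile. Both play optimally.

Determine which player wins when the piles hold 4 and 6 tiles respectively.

Work bottom-up. With no move the player to move loses. Otherwise the position is W if at least one move leads to an L position for the opponent, and L if every move leads to a W.
No move ever increases a pile, so every position that can arise here has a ≤ 4 and b ≤ 6; it is enough to label the cells with 0 ≤ a ≤ 4 and 0 ≤ b ≤ 6.
Every move lowers a or b (never raises either), so fill the grid row by row in increasing a, and left to right within a row: each cell's successors are then already labelled.
      b=0  b=1  b=2  b=3  b=4  b=5  b=6
a=0:    L    W    L    W    L    W    L
a=1:    L    W    L    W    L    W    L
a=2:    L    W    L    W    L    W    L
a=3:    W    L    W    L    W    L    W
a=4:    W    L    W    L    W    L    W
Cells with no legal move (terminal, hence L): (0,0), (1,0), (2,0).
The remaining L cells, each justified by listing all of its moves:
(0,2): L (sole option (0,1)(W) is W)
(0,4): L (options (0,3)(W), (0,1)(W) are all W)
(0,6): L (options (0,5)(W), (0,3)(W) are all W)
(1,2): L (sole option (1,1)(W) is W)
(1,4): L (options (1,3)(W), (1,1)(W) are all W)
(1,6): L (options (1,5)(W), (1,3)(W) are all W)
(2,2): L (sole option (2,1)(W) is W)
(2,4): L (options (2,3)(W), (2,1)(W) are all W)
(2,6): L (options (2,5)(W), (2,3)(W) are all W)
(3,1): L (options (0,1)(W), (3,0)(W) are all W)
(3,3): L (options (0,3)(W), (3,2)(W), (3,0)(W) are all W)
(3,5): L (options (0,5)(W), (3,4)(W), (3,2)(W) are all W)
(4,1): L (options (1,1)(W), (0,1)(W), (4,0)(W) are all W)
(4,3): L (options (1,3)(W), (0,3)(W), (4,2)(W), (4,0)(W) are all W)
(4,5): L (options (1,5)(W), (0,5)(W), (4,4)(W), (4,2)(W) are all W)
Every other cell has at least one move into one of the L cells above, so it is W.
From (4,6) Player 1 can move to (1,6), reaching an L position.

Player 1 wins.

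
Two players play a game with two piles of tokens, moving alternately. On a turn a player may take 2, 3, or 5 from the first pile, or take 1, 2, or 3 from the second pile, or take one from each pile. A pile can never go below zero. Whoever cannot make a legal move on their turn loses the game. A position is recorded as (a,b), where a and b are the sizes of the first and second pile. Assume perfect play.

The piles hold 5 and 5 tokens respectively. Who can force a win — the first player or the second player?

The first player wins.

Work bottom-up. With no move the player to move loses. Otherwise the position is W if at least one move leads to an L position for the opponent, and L if every move leads to a W.
No move ever increases a pile, so every position that can arise here has a ≤ 5 and b ≤ 5; it is enough to label the cells with 0 ≤ a ≤ 5 and 0 ≤ b ≤ 5.
Every move lowers a or b (never raises either), so fill the grid row by row in increasing a, and left to right within a row: each cell's successors are then already labelled.
      b=0  b=1  b=2  b=3  b=4  b=5
a=0:    L    W    W    W    L    W
a=1:    L    W    W    W    L    W
a=2:    W    W    L    W    W    W
a=3:    W    L    W    W    W    L
a=4:    W    L    W    W    W    L
a=5:    W    W    W    L    W    W
Cells with no legal move (terminal, hence L): (0,0), (1,0).
The remaining L cells, each justified by listing all of its moves:
(0,4): only reaches (0,3)(W), (0,2)(W), (0,1)(W), all W → L
(1,4): only reaches (1,3)(W), (1,2)(W), (1,1)(W), (0,3)(W), all W → L
(2,2): only reaches (0,2)(W), (2,1)(W), (2,0)(W), (1,1)(W), all W → L
(3,1): only reaches (1,1)(W), (0,1)(W), (3,0)(W), (2,0)(W), all W → L
(3,5): only reaches (1,5)(W), (0,5)(W), (3,4)(W), (3,3)(W), (3,2)(W), (2,4)(W), all W → L
(4,1): only reaches (2,1)(W), (1,1)(W), (4,0)(W), (3,0)(W), all W → L
(4,5): only reaches (2,5)(W), (1,5)(W), (4,4)(W), (4,3)(W), (4,2)(W), (3,4)(W), all W → L
(5,3): only reaches (3,3)(W), (2,3)(W), (0,3)(W), (5,2)(W), (5,1)(W), (5,0)(W), (4,2)(W), all W → L
Every other cell has at least one move into one of the L cells above, so it is W.
From (5,5) the player to move can move to (3,5), reaching an L position.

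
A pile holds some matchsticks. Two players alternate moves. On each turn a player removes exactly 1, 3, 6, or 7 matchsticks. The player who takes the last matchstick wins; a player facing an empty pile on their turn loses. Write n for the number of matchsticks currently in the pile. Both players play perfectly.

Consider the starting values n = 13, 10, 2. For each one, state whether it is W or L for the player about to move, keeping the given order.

Label each position W (a win for the player to move) or L (a loss). A position with no legal move is L; any other position is W exactly when some move reaches an L, and L when every move reaches a W.
n=0: no move → L
n=1: →0(L), so W
n=2: →1(W) only, which is W, so L
n=3: →2(L), so W
n=4: →3(W), 1(W) — all W, so L
n=5: →4(L), so W
n=6: →0(L), so W
n=7: →4(L), so W
n=8: →2(L), so W
n=9: →2(L), so W
n=10: →4(L), so W
n=11: →4(L), so W
n=12: →11(W), 9(W), 6(W), 5(W) — all W, so L
n=13: →12(L), so W

13: W, 10: W, 2: L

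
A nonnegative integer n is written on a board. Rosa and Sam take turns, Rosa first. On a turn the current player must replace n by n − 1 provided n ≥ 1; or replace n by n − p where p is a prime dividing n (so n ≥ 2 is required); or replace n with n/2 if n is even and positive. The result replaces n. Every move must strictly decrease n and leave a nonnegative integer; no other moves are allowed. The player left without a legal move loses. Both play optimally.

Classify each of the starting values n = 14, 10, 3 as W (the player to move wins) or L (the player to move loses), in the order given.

14: L, 10: W, 3: W

Build the W/L table. Terminal = L. A non-terminal position is W if it has a move to some L; otherwise it is L.
n=0: no move → L
n=1: W (go to 0, an L position)
n=2: W (go to 0, an L position)
n=3: W (go to 0, an L position)
n=4: L (options 2(W), 3(W) are all W)
n=5: W (go to 0, an L position)
n=6: W (go to 4, an L position)
n=7: W (go to 0, an L position)
n=8: W (go to 4, an L position)
n=9: L (options 6(W), 8(W) are all W)
n=10: W (go to 9, an L position)
n=11: W (go to 0, an L position)
n=12: W (go to 9, an L position)
n=13: W (go to 0, an L position)
n=14: L (options 7(W), 12(W), 13(W) are all W)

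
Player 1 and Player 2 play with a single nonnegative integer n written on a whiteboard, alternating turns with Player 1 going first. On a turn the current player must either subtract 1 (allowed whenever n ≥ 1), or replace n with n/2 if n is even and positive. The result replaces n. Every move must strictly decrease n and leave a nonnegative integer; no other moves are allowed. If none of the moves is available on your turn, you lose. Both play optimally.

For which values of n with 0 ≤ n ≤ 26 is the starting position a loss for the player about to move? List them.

Build the W/L table. Terminal = L. A non-terminal position is W if it has a move to some L; otherwise it is L.
n=0: no move → L
n=1: reaches L-position 0 → W
n=2: only reaches 1(W), which is W → L
n=3: reaches L-position 2 → W
n=4: reaches L-position 2 → W
n=5: only reaches 4(W), which is W → L
n=6: reaches L-position 5 → W
n=7: only reaches 6(W), which is W → L
n=8: reaches L-position 7 → W
n=9: only reaches 8(W), which is W → L
n=10: reaches L-position 5 → W
n=11: only reaches 10(W), which is W → L
n=12: reaches L-position 11 → W
n=13: only reaches 12(W), which is W → L
n=14: reaches L-position 7 → W
n=15: only reaches 14(W), which is W → L
n=16: reaches L-position 15 → W
n=17: only reaches 16(W), which is W → L
n=18: reaches L-position 9 → W
n=19: only reaches 18(W), which is W → L
n=20: reaches L-position 19 → W
n=21: only reaches 20(W), which is W → L
n=22: reaches L-position 11 → W
n=23: only reaches 22(W), which is W → L
n=24: reaches L-position 23 → W
n=25: only reaches 24(W), which is W → L
n=26: reaches L-position 13 → W
The losing starting values of n are exactly the entries labelled L in this table (13 of them).

0, 2, 5, 7, 9, 11, 13, 15, 17, 19, 21, 23, 25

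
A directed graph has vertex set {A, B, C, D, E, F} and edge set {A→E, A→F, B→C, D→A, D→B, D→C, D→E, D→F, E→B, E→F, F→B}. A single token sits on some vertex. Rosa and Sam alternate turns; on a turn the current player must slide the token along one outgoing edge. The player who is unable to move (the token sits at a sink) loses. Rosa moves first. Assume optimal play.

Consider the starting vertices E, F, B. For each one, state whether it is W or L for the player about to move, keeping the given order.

E: W, F: L, B: W

Classify positions by backward induction: terminal positions (no move available) are L. From any other position, the mover wins iff some move reaches an L.
Every edge goes from a vertex to one that appears earlier in the order C, B, F, E, A, D, so processing vertices in that order labels each vertex after all of its successors.
C: no outgoing edge → L
B: W (go to C, an L position)
F: L (sole option B(W) is W)
E: W (go to F, an L position)
A: W (go to F, an L position)
D: W (go to F, an L position)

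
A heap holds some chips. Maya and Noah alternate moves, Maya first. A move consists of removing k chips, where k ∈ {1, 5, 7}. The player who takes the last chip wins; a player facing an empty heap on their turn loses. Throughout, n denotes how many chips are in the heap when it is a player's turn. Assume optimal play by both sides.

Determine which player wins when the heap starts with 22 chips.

Noah wins.

Classify positions by backward induction: terminal positions (no move available) are L. From any other position, the mover wins iff some move reaches an L.
n=0: no move → L
n=1: →0(L), so W
n=2: →1(W) only, which is W, so L
n=3: →2(L), so W
n=4: →3(W) only, which is W, so L
n=5: →4(L), so W
n=6: →5(W), 1(W) — all W, so L
n=7: →6(L), so W
n=8: →7(W), 3(W), 1(W) — all W, so L
n=9: →8(L), so W
n=10: →9(W), 5(W), 3(W) — all W, so L
n=11: →10(L), so W
n=12: →11(W), 7(W), 5(W) — all W, so L
n=13: →12(L), so W
n=14: →13(W), 9(W), 7(W) — all W, so L
n=15: →14(L), so W
n=16: →15(W), 11(W), 9(W) — all W, so L
n=17: →16(L), so W
n=18: →17(W), 13(W), 11(W) — all W, so L
n=19: →18(L), so W
n=20: →19(W), 15(W), 13(W) — all W, so L
n=21: →20(L), so W
n=22: →21(W), 17(W), 15(W) — all W, so L
The starting position 22 is L: whatever Maya does, the opponent receives a W position.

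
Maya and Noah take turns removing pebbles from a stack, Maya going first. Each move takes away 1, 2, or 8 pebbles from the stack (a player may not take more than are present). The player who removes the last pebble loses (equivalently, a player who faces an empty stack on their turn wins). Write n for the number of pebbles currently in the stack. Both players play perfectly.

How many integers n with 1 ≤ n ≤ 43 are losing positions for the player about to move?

Compute win/loss labels from the base case upward. A position with no move is W. Any other position is W if it can reach an L in one move, else L.
n=0: no move; the opponent has just taken the last pebble and therefore loses → W
n=1: →0(W) only, which is W, so L
n=2: →1(L), so W
n=3: →1(L), so W
n=4: →3(W), 2(W) — all W, so L
n=5: →4(L), so W
n=6: →4(L), so W
n=7: →6(W), 5(W) — all W, so L
n=8: →7(L), so W
n=9: →7(L), so W
n=10: →9(W), 8(W), 2(W) — all W, so L
n=11: →10(L), so W
n=12: →10(L), so W
n=13: →12(W), 11(W), 5(W) — all W, so L
n=14: →13(L), so W
n=15: →13(L), so W
n=16: →15(W), 14(W), 8(W) — all W, so L
n=17: →16(L), so W
n=18: →16(L), so W
n=19: →18(W), 17(W), 11(W) — all W, so L
n=20: →19(L), so W
n=21: →19(L), so W
n=22: →21(W), 20(W), 14(W) — all W, so L
n=23: →22(L), so W
n=24: →22(L), so W
n=25: →24(W), 23(W), 17(W) — all W, so L
n=26: →25(L), so W
n=27: →25(L), so W
n=28: →27(W), 26(W), 20(W) — all W, so L
n=29: →28(L), so W
n=30: →28(L), so W
n=31: →30(W), 29(W), 23(W) — all W, so L
n=32: →31(L), so W
n=33: →31(L), so W
n=34: →33(W), 32(W), 26(W) — all W, so L
n=35: →34(L), so W
n=36: →34(L), so W
n=37: →36(W), 35(W), 29(W) — all W, so L
n=38: →37(L), so W
n=39: →37(L), so W
n=40: →39(W), 38(W), 32(W) — all W, so L
n=41: →40(L), so W
n=42: →40(L), so W
n=43: →42(W), 41(W), 35(W) — all W, so L
L entries with 1 ≤ n ≤ 43 (the range starts at n=1): n = 1, 4, 7, 10, 13, 16, 19, 22, 25, 28, 31, 34, 37, 40, 43; that makes 15.

15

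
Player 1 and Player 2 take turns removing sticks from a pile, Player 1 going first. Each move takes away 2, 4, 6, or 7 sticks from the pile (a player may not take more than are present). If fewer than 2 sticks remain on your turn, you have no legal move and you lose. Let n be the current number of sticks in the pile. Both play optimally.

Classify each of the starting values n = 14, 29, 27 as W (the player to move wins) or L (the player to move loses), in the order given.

14: W, 29: W, 27: L

Build the W/L table. Terminal = L. A non-terminal position is W if it has a move to some L; otherwise it is L.
n=0: no move → L
n=1: no move → L
n=2: W (go to 0, an L position)
n=3: W (go to 1, an L position)
n=4: W (go to 0, an L position)
n=5: W (go to 1, an L position)
n=6: W (go to 0, an L position)
n=7: W (go to 1, an L position)
n=8: W (go to 1, an L position)
n=9: L (options 7(W), 5(W), 3(W), 2(W) are all W)
n=10: L (options 8(W), 6(W), 4(W), 3(W) are all W)
n=11: W (go to 9, an L position)
n=12: W (go to 10, an L position)
n=13: W (go to 9, an L position)
n=14: W (go to 10, an L position)
n=15: W (go to 9, an L position)
n=16: W (go to 10, an L position)
n=17: W (go to 10, an L position)
n=18: L (options 16(W), 14(W), 12(W), 11(W) are all W)
n=19: L (options 17(W), 15(W), 13(W), 12(W) are all W)
n=20: W (go to 18, an L position)
n=21: W (go to 19, an L position)
n=22: W (go to 18, an L position)
n=23: W (go to 19, an L position)
n=24: W (go to 18, an L position)
n=25: W (go to 19, an L position)
n=26: W (go to 19, an L position)
n=27: L (options 25(W), 23(W), 21(W), 20(W) are all W)
n=28: L (options 26(W), 24(W), 22(W), 21(W) are all W)
n=29: W (go to 27, an L position)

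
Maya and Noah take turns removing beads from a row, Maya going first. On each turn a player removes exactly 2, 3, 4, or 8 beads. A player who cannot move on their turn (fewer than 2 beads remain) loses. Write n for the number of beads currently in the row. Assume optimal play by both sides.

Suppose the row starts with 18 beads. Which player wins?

Use the standard recursion: the mover loses at a terminal position; elsewhere, the mover wins exactly when some move hands the opponent an L position.
n=0: no move → L
n=1: no move → L
n=2: can move to 0, which is L ⇒ W
n=3: can move to 1, which is L ⇒ W
n=4: can move to 1, which is L ⇒ W
n=5: can move to 1, which is L ⇒ W
n=6: moves to 4(W), 3(W), 2(W); every one is W ⇒ L
n=7: moves to 5(W), 4(W), 3(W); every one is W ⇒ L
n=8: can move to 6, which is L ⇒ W
n=9: can move to 7, which is L ⇒ W
n=10: can move to 7, which is L ⇒ W
n=11: can move to 7, which is L ⇒ W
n=12: moves to 10(W), 9(W), 8(W), 4(W); every one is W ⇒ L
n=13: moves to 11(W), 10(W), 9(W), 5(W); every one is W ⇒ L
n=14: can move to 12, which is L ⇒ W
n=15: can move to 13, which is L ⇒ W
n=16: can move to 13, which is L ⇒ W
n=17: can move to 13, which is L ⇒ W
n=18: moves to 16(W), 15(W), 14(W), 10(W); every one is W ⇒ L
The starting position 18 is L: whatever Maya does, the opponent receives a W position.

Noah wins.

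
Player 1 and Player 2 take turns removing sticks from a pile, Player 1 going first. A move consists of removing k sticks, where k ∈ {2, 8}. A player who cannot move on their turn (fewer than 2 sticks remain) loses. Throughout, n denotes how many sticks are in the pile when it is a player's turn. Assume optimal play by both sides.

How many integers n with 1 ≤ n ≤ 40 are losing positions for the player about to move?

Use the standard recursion: the mover loses at a terminal position; elsewhere, the mover wins exactly when some move hands the opponent an L position.
n=0: no move → L
n=1: no move → L
n=2: →0(L), so W
n=3: →1(L), so W
n=4: →2(W) only, which is W, so L
n=5: →3(W) only, which is W, so L
n=6: →4(L), so W
n=7: →5(L), so W
n=8: →0(L), so W
n=9: →1(L), so W
n=10: →8(W), 2(W) — all W, so L
n=11: →9(W), 3(W) — all W, so L
n=12: →10(L), so W
n=13: →11(L), so W
n=14: →12(W), 6(W) — all W, so L
n=15: →13(W), 7(W) — all W, so L
n=16: →14(L), so W
n=17: →15(L), so W
n=18: →10(L), so W
n=19: →11(L), so W
n=20: →18(W), 12(W) — all W, so L
n=21: →19(W), 13(W) — all W, so L
n=22: →20(L), so W
n=23: →21(L), so W
n=24: →22(W), 16(W) — all W, so L
n=25: →23(W), 17(W) — all W, so L
n=26: →24(L), so W
n=27: →25(L), so W
n=28: →20(L), so W
n=29: →21(L), so W
n=30: →28(W), 22(W) — all W, so L
n=31: →29(W), 23(W) — all W, so L
n=32: →30(L), so W
n=33: →31(L), so W
n=34: →32(W), 26(W) — all W, so L
n=35: →33(W), 27(W) — all W, so L
n=36: →34(L), so W
n=37: →35(L), so W
n=38: →30(L), so W
n=39: →31(L), so W
n=40: →38(W), 32(W) — all W, so L
L entries with 1 ≤ n ≤ 40 (n=0 is outside the asked range and is not counted): n = 1, 4, 5, 10, 11, 14, 15, 20, 21, 24, 25, 30, 31, 34, 35, 40; that makes 16.

16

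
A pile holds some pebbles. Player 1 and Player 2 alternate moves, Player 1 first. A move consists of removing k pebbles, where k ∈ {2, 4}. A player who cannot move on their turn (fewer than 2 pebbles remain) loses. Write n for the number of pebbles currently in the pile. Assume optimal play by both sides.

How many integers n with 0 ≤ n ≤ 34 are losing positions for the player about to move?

Work bottom-up. With no move the player to move loses. Otherwise the position is W if at least one move leads to an L position for the opponent, and L if every move leads to a W.
n=0: no move → L
n=1: no move → L
n=2: →0(L), so W
n=3: →1(L), so W
n=4: →0(L), so W
n=5: →1(L), so W
n=6: →4(W), 2(W) — all W, so L
n=7: →5(W), 3(W) — all W, so L
n=8: →6(L), so W
n=9: →7(L), so W
n=10: →6(L), so W
n=11: →7(L), so W
n=12: →10(W), 8(W) — all W, so L
n=13: →11(W), 9(W) — all W, so L
n=14: →12(L), so W
n=15: →13(L), so W
n=16: →12(L), so W
n=17: →13(L), so W
n=18: →16(W), 14(W) — all W, so L
n=19: →17(W), 15(W) — all W, so L
n=20: →18(L), so W
n=21: →19(L), so W
n=22: →18(L), so W
n=23: →19(L), so W
n=24: →22(W), 20(W) — all W, so L
n=25: →23(W), 21(W) — all W, so L
n=26: →24(L), so W
n=27: →25(L), so W
n=28: →24(L), so W
n=29: →25(L), so W
n=30: →28(W), 26(W) — all W, so L
n=31: →29(W), 27(W) — all W, so L
n=32: →30(L), so W
n=33: →31(L), so W
n=34: →30(L), so W
L entries with 0 ≤ n ≤ 34: n = 0, 1, 6, 7, 12, 13, 18, 19, 24, 25, 30, 31; that makes 12.

12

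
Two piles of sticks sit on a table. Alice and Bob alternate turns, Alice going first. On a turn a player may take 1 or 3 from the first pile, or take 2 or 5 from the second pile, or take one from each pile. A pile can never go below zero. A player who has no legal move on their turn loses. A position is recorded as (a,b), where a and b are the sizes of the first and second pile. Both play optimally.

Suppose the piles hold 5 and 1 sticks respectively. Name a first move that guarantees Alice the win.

Work bottom-up. With no move the player to move loses. Otherwise the position is W if at least one move leads to an L position for the opponent, and L if every move leads to a W.
No move ever increases a pile, so every position that can arise here has a ≤ 5 and b ≤ 1; it is enough to label the cells with 0 ≤ a ≤ 5 and 0 ≤ b ≤ 1.
Every move lowers a or b (never raises either), so fill the grid row by row in increasing a, and left to right within a row: each cell's successors are then already labelled.
      b=0  b=1
a=0:    L    L
a=1:    W    W
a=2:    L    L
a=3:    W    W
a=4:    L    L
a=5:    W    W
Cells with no legal move (terminal, hence L): (0,0), (0,1).
The remaining L cells, each justified by listing all of its moves:
(2,0): →(1,0)(W) only, which is W, so L
(2,1): →(1,1)(W), (1,0)(W) — all W, so L
(4,0): →(3,0)(W), (1,0)(W) — all W, so L
(4,1): →(3,1)(W), (1,1)(W), (3,0)(W) — all W, so L
Every other cell has at least one move into one of the L cells above, so it is W.
From (5,1), the L positions reachable in one move are: (4,1), (2,1), (4,0). Any move reaching one of these is winning.

Move to (4,1).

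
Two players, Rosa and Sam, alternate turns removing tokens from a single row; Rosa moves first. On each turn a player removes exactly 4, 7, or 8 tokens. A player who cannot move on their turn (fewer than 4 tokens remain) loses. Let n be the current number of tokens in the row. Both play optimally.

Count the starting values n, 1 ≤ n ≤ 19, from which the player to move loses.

7

Compute win/loss labels from the base case upward. A position with no move is L. Any other position is W if it can reach an L in one move, else L.
n=0: no move → L
n=1: no move → L
n=2: no move → L
n=3: no move → L
n=4: can move to 0, which is L ⇒ W
n=5: can move to 1, which is L ⇒ W
n=6: can move to 2, which is L ⇒ W
n=7: can move to 3, which is L ⇒ W
n=8: can move to 1, which is L ⇒ W
n=9: can move to 2, which is L ⇒ W
n=10: can move to 3, which is L ⇒ W
n=11: can move to 3, which is L ⇒ W
n=12: moves to 8(W), 5(W), 4(W); every one is W ⇒ L
n=13: moves to 9(W), 6(W), 5(W); every one is W ⇒ L
n=14: moves to 10(W), 7(W), 6(W); every one is W ⇒ L
n=15: moves to 11(W), 8(W), 7(W); every one is W ⇒ L
n=16: can move to 12, which is L ⇒ W
n=17: can move to 13, which is L ⇒ W
n=18: can move to 14, which is L ⇒ W
n=19: can move to 15, which is L ⇒ W
L entries with 1 ≤ n ≤ 19 (n=0 is outside the asked range and is not counted): n = 1, 2, 3, 12, 13, 14, 15; that makes 7.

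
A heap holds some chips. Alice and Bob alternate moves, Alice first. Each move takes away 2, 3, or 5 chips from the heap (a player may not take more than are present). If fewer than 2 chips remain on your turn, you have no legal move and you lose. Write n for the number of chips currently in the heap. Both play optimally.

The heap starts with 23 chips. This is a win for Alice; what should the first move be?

Label each position W (a win for the player to move) or L (a loss). A position with no legal move is L; any other position is W exactly when some move reaches an L, and L when every move reaches a W.
n=0: no move → L
n=1: no move → L
n=2: can move to 0, which is L ⇒ W
n=3: can move to 1, which is L ⇒ W
n=4: can move to 1, which is L ⇒ W
n=5: can move to 0, which is L ⇒ W
n=6: can move to 1, which is L ⇒ W
n=7: moves to 5(W), 4(W), 2(W); every one is W ⇒ L
n=8: moves to 6(W), 5(W), 3(W); every one is W ⇒ L
n=9: can move to 7, which is L ⇒ W
n=10: can move to 8, which is L ⇒ W
n=11: can move to 8, which is L ⇒ W
n=12: can move to 7, which is L ⇒ W
n=13: can move to 8, which is L ⇒ W
n=14: moves to 12(W), 11(W), 9(W); every one is W ⇒ L
n=15: moves to 13(W), 12(W), 10(W); every one is W ⇒ L
n=16: can move to 14, which is L ⇒ W
n=17: can move to 15, which is L ⇒ W
n=18: can move to 15, which is L ⇒ W
n=19: can move to 14, which is L ⇒ W
n=20: can move to 15, which is L ⇒ W
n=21: moves to 19(W), 18(W), 16(W); every one is W ⇒ L
n=22: moves to 20(W), 19(W), 17(W); every one is W ⇒ L
n=23: can move to 21, which is L ⇒ W
From 23, the L positions reachable in one move are: 21.

Remove 2, leaving 21.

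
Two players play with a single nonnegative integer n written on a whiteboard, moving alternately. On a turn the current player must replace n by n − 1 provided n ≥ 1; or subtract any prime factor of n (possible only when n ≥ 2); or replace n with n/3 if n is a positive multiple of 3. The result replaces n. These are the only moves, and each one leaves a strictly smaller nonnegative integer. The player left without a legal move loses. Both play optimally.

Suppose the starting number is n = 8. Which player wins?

Positions with no move are L. A position that does have a move is losing for the player to move precisely when every available move leads to a winning position for the opponent. Fill in the labels:
n=0: no move → L
n=1: W (go to 0, an L position)
n=2: W (go to 0, an L position)
n=3: W (go to 0, an L position)
n=4: L (options 2(W), 3(W) are all W)
n=5: W (go to 0, an L position)
n=6: W (go to 4, an L position)
n=7: W (go to 0, an L position)
n=8: L (options 6(W), 7(W) are all W)
The starting position 8 is L: whatever the player to move does, the opponent receives a W position.

The second player wins.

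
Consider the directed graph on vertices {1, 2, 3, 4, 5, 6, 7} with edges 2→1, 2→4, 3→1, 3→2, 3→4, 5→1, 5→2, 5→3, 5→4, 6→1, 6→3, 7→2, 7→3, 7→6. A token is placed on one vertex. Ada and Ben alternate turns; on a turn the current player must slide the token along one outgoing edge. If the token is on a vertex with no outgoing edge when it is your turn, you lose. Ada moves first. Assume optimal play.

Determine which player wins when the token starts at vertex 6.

Classify positions by backward induction: terminal positions (no move available) are L. From any other position, the mover wins iff some move reaches an L.
Every edge goes from a vertex to one that appears earlier in the order 1, 4, 2, 3, 6, 7, 5, so processing vertices in that order labels each vertex after all of its successors.
1: no outgoing edge → L
4: no outgoing edge → L
2: →4(L), so W
3: →4(L), so W
6: →1(L), so W
7: →6(W), 3(W), 2(W) — all W, so L
5: →4(L), so W
From 6 Ada can move to 1, reaching an L position.

Ada wins.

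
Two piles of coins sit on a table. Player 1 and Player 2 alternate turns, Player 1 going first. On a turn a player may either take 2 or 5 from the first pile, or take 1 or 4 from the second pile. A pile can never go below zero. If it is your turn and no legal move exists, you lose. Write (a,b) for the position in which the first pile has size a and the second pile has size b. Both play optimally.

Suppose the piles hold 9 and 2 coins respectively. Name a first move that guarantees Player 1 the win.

Move to (7,2).

Classify positions by backward induction: terminal positions (no move available) are L. From any other position, the mover wins iff some move reaches an L.
No move ever increases a pile, so every position that can arise here has a ≤ 9 and b ≤ 2; it is enough to label the cells with 0 ≤ a ≤ 9 and 0 ≤ b ≤ 2.
Every move lowers a or b (never raises either), so fill the grid row by row in increasing a, and left to right within a row: each cell's successors are then already labelled.
      b=0  b=1  b=2
a=0:    L    W    L
a=1:    L    W    L
a=2:    W    L    W
a=3:    W    L    W
a=4:    L    W    L
a=5:    W    W    W
a=6:    W    L    W
a=7:    L    W    L
a=8:    L    W    L
a=9:    W    L    W
Cells with no legal move (terminal, hence L): (0,0), (1,0).
The remaining L cells, each justified by listing all of its moves:
(0,2): the only move is to (0,1)(W), a W ⇒ L
(1,2): the only move is to (1,1)(W), a W ⇒ L
(2,1): moves to (0,1)(W), (2,0)(W); every one is W ⇒ L
(3,1): moves to (1,1)(W), (3,0)(W); every one is W ⇒ L
(4,0): the only move is to (2,0)(W), a W ⇒ L
(4,2): moves to (2,2)(W), (4,1)(W); every one is W ⇒ L
(6,1): moves to (4,1)(W), (1,1)(W), (6,0)(W); every one is W ⇒ L
(7,0): moves to (5,0)(W), (2,0)(W); every one is W ⇒ L
(7,2): moves to (5,2)(W), (2,2)(W), (7,1)(W); every one is W ⇒ L
(8,0): moves to (6,0)(W), (3,0)(W); every one is W ⇒ L
(8,2): moves to (6,2)(W), (3,2)(W), (8,1)(W); every one is W ⇒ L
(9,1): moves to (7,1)(W), (4,1)(W), (9,0)(W); every one is W ⇒ L
Every other cell has at least one move into one of the L cells above, so it is W.
From (9,2), the L positions reachable in one move are: (7,2), (4,2), (9,1). Any move reaching one of these is winning.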